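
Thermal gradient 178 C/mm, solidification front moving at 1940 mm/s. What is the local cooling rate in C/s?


CR = 178 * 1940 = 345320 C/s


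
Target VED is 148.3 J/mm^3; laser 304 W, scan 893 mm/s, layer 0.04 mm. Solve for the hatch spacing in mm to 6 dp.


h = 304 / (148.3*893*0.04) = 0.057388 mm


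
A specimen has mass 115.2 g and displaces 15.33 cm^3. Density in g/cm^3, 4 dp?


rho = 115.2 / 15.33 = 7.5147 g/cm^3


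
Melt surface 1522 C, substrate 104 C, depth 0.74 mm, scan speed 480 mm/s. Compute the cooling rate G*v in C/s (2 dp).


G = (1522-104)/0.74 = 1916.21621622 C/mm
CR = 1916.21621622 * 480 = 919783.78 C/s


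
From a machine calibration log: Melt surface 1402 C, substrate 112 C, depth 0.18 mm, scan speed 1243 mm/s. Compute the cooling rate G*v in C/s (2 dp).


G = (1402-112)/0.18 = 7166.66666667 C/mm
CR = 7166.66666667 * 1243 = 8908166.67 C/s


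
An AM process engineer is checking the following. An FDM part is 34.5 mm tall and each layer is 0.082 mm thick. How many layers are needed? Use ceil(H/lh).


Layers = ceil(34.5/0.082) = 421


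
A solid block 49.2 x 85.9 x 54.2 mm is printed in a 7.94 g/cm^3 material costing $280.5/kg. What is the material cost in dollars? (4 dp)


V = 49.2 * 85.9 * 54.2 = 229064.376 mm^3 = 229.064376 cm^3
Mass = 229.064376 * 7.94 / 1000 = 1.81877115 kg
Cost = 1.81877115 * 280.5 = 510.1653 $


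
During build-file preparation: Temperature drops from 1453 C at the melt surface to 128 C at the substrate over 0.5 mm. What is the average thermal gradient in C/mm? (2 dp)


G = (1453-128)/0.5 = 2650.0 C/mm


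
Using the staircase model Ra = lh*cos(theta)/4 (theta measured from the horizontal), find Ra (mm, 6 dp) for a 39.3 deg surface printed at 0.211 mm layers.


Ra = 0.211 * cos(39.3) / 4 = 0.04082 mm


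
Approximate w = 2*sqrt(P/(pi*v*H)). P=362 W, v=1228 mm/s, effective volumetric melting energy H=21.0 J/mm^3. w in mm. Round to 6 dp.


w = 2*sqrt(362/(pi*1228*21.0)) = 0.13369 mm


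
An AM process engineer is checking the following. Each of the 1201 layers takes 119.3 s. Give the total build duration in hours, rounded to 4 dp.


t = 1201 * 119.3 / 3600 = 39.7998 hrs


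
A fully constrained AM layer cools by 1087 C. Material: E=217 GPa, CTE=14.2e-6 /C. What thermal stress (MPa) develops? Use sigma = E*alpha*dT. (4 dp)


sigma = 217*1000 * 14.2e-6 * 1087 = 3349.4818 MPa


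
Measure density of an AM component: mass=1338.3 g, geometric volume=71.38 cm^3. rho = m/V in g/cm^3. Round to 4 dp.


rho = 1338.3 / 71.38 = 18.7489 g/cm^3


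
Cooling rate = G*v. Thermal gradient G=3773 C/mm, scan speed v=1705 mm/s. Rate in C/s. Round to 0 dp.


CR = 3773 * 1705 = 6432965 C/s


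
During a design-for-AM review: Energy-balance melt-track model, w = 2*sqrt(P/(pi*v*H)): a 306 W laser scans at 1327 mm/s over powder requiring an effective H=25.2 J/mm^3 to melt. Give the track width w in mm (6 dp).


w = 2*sqrt(306/(pi*1327*25.2)) = 0.107939 mm


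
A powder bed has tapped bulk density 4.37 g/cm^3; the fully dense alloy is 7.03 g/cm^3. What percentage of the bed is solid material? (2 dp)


Packing = (4.37/7.03)*100 = 62.16 %


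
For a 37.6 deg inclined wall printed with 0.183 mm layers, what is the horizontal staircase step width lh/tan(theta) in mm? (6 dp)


step = 0.183 / tan(37.6) = 0.23763 mm


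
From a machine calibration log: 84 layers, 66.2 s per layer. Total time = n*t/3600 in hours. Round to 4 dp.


t = 84 * 66.2 / 3600 = 1.5447 hrs


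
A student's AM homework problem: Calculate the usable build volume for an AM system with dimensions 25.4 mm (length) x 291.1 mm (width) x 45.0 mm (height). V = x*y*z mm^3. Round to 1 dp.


V = 25.4 * 291.1 * 45.0 = 332727.3 mm^3


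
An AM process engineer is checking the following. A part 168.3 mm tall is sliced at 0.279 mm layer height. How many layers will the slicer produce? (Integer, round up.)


Layers = ceil(168.3/0.279) = 604


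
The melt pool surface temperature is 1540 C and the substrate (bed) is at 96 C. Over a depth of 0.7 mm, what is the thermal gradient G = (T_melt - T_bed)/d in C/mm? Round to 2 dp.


G = (1540-96)/0.7 = 2062.86 C/mm


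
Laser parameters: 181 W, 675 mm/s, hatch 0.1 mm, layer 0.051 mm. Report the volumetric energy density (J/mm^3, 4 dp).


E = 181 / (675*0.1*0.051) = 52.5781 J/mm^3


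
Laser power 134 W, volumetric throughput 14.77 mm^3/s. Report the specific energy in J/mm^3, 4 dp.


SE = 134 / 14.77 = 9.0724 J/mm^3


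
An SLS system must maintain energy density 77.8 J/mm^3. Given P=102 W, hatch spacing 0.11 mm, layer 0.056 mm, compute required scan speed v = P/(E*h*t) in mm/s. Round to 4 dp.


v = 102 / (77.8*0.11*0.056) = 212.8334 mm/s


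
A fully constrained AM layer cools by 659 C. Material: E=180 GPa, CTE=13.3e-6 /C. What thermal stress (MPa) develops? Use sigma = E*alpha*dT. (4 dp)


sigma = 180*1000 * 13.3e-6 * 659 = 1577.646 MPa


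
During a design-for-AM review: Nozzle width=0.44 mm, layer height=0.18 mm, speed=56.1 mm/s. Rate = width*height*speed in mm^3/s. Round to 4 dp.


Rate = 0.44 * 0.18 * 56.1 = 4.4431 mm^3/s


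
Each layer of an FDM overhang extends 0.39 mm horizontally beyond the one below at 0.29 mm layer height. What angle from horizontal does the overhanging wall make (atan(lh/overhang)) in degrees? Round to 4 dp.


angle = atan(0.29/0.39) = 36.6341 degrees


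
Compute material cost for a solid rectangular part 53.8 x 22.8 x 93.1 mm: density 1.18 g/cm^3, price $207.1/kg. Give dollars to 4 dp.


V = 53.8 * 22.8 * 93.1 = 114200.184 mm^3 = 114.200184 cm^3
Mass = 114.200184 * 1.18 / 1000 = 0.13475622 kg
Cost = 0.13475622 * 207.1 = 27.908 $


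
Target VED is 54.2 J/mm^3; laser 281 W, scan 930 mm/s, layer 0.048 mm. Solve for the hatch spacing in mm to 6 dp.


h = 281 / (54.2*930*0.048) = 0.11614 mm


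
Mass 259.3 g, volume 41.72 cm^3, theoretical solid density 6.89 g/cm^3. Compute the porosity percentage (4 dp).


rho_part = 259.3 / 41.72 = 6.21524449 g/cm^3
Porosity = (1 - 6.21524449/6.89)*100 = 9.7933 %


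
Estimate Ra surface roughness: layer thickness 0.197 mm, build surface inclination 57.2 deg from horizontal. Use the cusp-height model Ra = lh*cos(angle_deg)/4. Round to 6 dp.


Ra = 0.197 * cos(57.2) / 4 = 0.026679 mm


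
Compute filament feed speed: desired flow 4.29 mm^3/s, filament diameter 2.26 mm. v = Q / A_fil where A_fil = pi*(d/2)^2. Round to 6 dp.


A = pi*(2.26/2)^2 = 4.0115
v = 4.29 / 4.0115 = 1.069425 mm/s


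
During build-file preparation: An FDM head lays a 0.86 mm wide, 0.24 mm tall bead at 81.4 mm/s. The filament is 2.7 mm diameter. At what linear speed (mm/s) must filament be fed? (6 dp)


Q = 0.86 * 0.24 * 81.4 = 16.80096 mm^3/s
A_fil = pi*(2.7/2)^2 = 5.72555261 mm^2
v_feed = 16.80096 / 5.72555261 = 2.934382 mm/s


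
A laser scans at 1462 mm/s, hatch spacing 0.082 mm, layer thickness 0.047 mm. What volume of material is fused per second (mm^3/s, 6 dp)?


Rate = 1462 * 0.082 * 0.047 = 5.634548 mm^3/s


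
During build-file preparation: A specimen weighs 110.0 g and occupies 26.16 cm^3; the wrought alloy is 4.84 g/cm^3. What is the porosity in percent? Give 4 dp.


rho_part = 110.0 / 26.16 = 4.20489297 g/cm^3
Porosity = (1 - 4.20489297/4.84)*100 = 13.122 %


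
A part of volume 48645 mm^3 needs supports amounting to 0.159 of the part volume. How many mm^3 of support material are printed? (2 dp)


V_support = 48645 * 0.159 = 7734.56 mm^3


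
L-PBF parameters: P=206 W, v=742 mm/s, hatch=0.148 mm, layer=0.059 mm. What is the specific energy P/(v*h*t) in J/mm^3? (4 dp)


Build rate = 742 * 0.148 * 0.059 = 6.479144 mm^3/s
SE = 206 / 6.479144 = 31.7943 J/mm^3


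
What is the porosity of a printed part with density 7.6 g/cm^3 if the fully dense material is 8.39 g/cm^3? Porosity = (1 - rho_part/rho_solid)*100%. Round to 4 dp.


Porosity = (1-7.6/8.39)*100 = 9.416 %


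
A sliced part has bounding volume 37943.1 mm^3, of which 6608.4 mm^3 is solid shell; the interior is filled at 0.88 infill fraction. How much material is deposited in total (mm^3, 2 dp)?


V_infill = (37943.1 - 6608.4) * 0.88 = 27574.54
V_total = 6608.4 + 27574.54 = 34182.94 mm^3


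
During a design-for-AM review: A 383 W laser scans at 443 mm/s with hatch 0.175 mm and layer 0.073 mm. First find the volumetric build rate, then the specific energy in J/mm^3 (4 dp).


Build rate = 443 * 0.175 * 0.073 = 5.659325 mm^3/s
SE = 383 / 5.659325 = 67.6759 J/mm^3


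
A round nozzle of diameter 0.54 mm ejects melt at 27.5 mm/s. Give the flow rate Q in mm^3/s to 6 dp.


A = pi*(0.54/2)^2 = 0.2290221 mm^2
Q = 0.2290221 * 27.5 = 6.298108 mm^3/s


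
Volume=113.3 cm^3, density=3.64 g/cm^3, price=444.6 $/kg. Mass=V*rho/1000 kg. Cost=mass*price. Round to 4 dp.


Mass = 113.3*3.64/1000 = 0.412412 kg
Cost = 0.412412 * 444.6 = 183.3584 $


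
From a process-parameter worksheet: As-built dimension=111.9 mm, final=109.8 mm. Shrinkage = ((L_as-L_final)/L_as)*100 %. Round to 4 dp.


Shrinkage = ((111.9-109.8)/111.9)*100 = 1.8767 %


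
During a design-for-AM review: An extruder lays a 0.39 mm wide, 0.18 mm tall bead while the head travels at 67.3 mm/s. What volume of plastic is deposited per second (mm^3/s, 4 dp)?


Rate = 0.39 * 0.18 * 67.3 = 4.7245 mm^3/s


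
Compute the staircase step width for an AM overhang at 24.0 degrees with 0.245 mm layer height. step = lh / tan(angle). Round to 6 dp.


step = 0.245 / tan(24.0) = 0.550279 mm


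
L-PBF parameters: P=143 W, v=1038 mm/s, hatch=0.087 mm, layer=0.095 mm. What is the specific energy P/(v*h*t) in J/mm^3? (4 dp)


Build rate = 1038 * 0.087 * 0.095 = 8.57907 mm^3/s
SE = 143 / 8.57907 = 16.6685 J/mm^3


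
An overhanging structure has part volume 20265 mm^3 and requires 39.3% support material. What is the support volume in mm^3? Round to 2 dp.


V_support = 20265 * 0.393 = 7964.15 mm^3


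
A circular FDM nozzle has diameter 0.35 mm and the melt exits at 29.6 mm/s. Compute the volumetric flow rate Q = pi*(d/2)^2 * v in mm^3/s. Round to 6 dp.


A = pi*(0.35/2)^2 = 0.09621128 mm^2
Q = 0.09621128 * 29.6 = 2.847854 mm^3/s


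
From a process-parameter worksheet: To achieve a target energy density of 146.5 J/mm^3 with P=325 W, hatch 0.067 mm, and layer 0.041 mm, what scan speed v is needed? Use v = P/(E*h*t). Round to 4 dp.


v = 325 / (146.5*0.067*0.041) = 807.5828 mm/s


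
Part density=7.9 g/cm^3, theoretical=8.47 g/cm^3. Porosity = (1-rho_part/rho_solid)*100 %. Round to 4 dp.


Porosity = (1-7.9/8.47)*100 = 6.7296 %


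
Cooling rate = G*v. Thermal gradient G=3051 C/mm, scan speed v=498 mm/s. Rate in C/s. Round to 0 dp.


CR = 3051 * 498 = 1519398 C/s


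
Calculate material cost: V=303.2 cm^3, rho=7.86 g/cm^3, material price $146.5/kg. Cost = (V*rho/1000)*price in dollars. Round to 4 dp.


Mass = 303.2*7.86/1000 = 2.383152 kg
Cost = 2.383152 * 146.5 = 349.1318 $


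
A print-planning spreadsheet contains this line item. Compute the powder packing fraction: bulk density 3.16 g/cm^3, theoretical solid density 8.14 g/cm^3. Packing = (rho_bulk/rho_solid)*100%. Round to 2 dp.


Packing = (3.16/8.14)*100 = 38.82 %


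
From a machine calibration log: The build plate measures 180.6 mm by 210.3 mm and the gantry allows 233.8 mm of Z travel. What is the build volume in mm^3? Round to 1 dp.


V = 180.6 * 210.3 * 233.8 = 8879766.1 mm^3


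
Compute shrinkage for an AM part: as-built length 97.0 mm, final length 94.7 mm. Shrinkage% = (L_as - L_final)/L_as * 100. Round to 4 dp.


Shrinkage = ((97.0-94.7)/97.0)*100 = 2.3711 %


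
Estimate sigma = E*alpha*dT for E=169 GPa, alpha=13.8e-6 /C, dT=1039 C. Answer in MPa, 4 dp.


sigma = 169*1000 * 13.8e-6 * 1039 = 2423.1558 MPa


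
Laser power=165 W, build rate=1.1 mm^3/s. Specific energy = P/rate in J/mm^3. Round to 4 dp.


SE = 165 / 1.1 = 150.0 J/mm^3


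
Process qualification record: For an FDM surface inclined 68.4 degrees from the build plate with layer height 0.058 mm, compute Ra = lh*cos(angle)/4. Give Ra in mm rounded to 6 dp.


Ra = 0.058 * cos(68.4) / 4 = 0.005338 mm


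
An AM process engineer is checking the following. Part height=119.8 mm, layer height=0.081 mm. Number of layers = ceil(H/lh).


Layers = ceil(119.8/0.081) = 1480


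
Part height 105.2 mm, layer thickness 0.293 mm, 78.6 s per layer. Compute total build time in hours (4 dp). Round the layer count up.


Layers = ceil(105.2/0.293) = 360
t = 360 * 78.6 / 3600 = 7.86 hrs


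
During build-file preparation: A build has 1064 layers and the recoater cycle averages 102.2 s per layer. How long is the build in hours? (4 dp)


t = 1064 * 102.2 / 3600 = 30.2058 hrs


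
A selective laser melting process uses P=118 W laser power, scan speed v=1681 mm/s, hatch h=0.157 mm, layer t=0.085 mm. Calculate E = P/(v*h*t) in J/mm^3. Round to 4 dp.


E = 118 / (1681*0.157*0.085) = 5.2601 J/mm^3


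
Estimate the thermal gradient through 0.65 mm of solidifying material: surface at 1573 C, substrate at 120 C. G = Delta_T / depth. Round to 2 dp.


G = (1573-120)/0.65 = 2235.38 C/mm


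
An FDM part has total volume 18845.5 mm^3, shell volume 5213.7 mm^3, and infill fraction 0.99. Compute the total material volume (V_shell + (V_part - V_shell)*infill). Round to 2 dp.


V_infill = (18845.5 - 5213.7) * 0.99 = 13495.48
V_total = 5213.7 + 13495.48 = 18709.18 mm^3


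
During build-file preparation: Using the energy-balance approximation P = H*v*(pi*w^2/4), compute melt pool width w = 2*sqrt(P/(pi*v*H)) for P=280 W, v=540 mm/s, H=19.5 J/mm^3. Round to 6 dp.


w = 2*sqrt(280/(pi*540*19.5)) = 0.184001 mm


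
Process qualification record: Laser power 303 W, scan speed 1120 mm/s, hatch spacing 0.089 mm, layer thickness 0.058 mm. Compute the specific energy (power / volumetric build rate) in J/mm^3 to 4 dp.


Build rate = 1120 * 0.089 * 0.058 = 5.78144 mm^3/s
SE = 303 / 5.78144 = 52.4091 J/mm^3


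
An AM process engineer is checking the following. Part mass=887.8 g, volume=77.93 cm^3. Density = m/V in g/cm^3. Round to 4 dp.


rho = 887.8 / 77.93 = 11.3923 g/cm^3


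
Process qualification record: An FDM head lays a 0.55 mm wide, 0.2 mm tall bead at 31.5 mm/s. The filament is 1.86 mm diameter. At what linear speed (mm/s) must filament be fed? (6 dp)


Q = 0.55 * 0.2 * 31.5 = 3.465 mm^3/s
A_fil = pi*(1.86/2)^2 = 2.71716349 mm^2
v_feed = 3.465 / 2.71716349 = 1.275227 mm/s


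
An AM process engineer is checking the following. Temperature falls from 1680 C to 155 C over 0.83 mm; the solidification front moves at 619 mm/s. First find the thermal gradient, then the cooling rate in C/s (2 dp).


G = (1680-155)/0.83 = 1837.34939759 C/mm
CR = 1837.34939759 * 619 = 1137319.28 C/s


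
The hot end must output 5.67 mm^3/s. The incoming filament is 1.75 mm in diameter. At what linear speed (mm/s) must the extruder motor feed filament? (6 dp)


A = pi*(1.75/2)^2 = 2.405282
v = 5.67 / 2.405282 = 2.357312 mm/s


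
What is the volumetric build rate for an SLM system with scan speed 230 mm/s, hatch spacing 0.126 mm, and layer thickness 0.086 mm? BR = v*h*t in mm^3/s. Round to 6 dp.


Rate = 230 * 0.126 * 0.086 = 2.49228 mm^3/s


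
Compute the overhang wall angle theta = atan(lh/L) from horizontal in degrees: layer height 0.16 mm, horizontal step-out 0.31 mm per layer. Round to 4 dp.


angle = atan(0.16/0.31) = 27.2996 degrees


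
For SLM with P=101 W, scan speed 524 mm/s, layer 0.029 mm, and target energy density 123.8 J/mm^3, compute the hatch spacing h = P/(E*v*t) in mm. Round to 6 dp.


h = 101 / (123.8*524*0.029) = 0.053687 mm


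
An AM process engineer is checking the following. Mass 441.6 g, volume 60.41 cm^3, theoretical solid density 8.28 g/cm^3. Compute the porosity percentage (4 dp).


rho_part = 441.6 / 60.41 = 7.31004801 g/cm^3
Porosity = (1 - 7.31004801/8.28)*100 = 11.7144 %


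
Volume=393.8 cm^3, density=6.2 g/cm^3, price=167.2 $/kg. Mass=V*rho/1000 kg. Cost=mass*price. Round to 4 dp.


Mass = 393.8*6.2/1000 = 2.44156 kg
Cost = 2.44156 * 167.2 = 408.2288 $


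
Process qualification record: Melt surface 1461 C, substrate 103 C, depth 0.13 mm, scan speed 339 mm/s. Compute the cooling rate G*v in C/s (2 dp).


G = (1461-103)/0.13 = 10446.15384615 C/mm
CR = 10446.15384615 * 339 = 3541246.15 C/s


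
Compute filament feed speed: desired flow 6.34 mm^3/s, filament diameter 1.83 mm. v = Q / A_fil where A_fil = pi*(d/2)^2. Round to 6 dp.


A = pi*(1.83/2)^2 = 2.63022
v = 6.34 / 2.63022 = 2.410445 mm/s


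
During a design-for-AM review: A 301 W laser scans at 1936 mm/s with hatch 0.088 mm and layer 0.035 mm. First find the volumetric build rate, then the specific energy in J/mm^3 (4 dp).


Build rate = 1936 * 0.088 * 0.035 = 5.96288 mm^3/s
SE = 301 / 5.96288 = 50.479 J/mm^3


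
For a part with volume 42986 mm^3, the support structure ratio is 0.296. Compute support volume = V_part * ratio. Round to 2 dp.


V_support = 42986 * 0.296 = 12723.86 mm^3


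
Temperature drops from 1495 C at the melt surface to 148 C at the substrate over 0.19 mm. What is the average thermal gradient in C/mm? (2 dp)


G = (1495-148)/0.19 = 7089.47 C/mm


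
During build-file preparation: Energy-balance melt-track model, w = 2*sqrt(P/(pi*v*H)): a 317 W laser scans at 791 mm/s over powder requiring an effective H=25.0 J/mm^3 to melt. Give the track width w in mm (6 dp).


w = 2*sqrt(317/(pi*791*25.0)) = 0.142865 mm


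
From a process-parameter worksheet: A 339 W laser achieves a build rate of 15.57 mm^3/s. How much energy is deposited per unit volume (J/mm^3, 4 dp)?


SE = 339 / 15.57 = 21.7726 J/mm^3


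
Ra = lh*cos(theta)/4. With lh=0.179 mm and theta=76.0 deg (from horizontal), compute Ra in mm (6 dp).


Ra = 0.179 * cos(76.0) / 4 = 0.010826 mm


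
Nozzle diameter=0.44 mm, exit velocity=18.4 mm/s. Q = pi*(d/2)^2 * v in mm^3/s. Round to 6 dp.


A = pi*(0.44/2)^2 = 0.15205308 mm^2
Q = 0.15205308 * 18.4 = 2.797777 mm^3/s


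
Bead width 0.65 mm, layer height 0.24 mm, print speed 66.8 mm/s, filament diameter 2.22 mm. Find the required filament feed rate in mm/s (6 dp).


Q = 0.65 * 0.24 * 66.8 = 10.4208 mm^3/s
A_fil = pi*(2.22/2)^2 = 3.87075631 mm^2
v_feed = 10.4208 / 3.87075631 = 2.692187 mm/s


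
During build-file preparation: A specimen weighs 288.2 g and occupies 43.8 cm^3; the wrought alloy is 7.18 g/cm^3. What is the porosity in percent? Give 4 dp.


rho_part = 288.2 / 43.8 = 6.57990868 g/cm^3
Porosity = (1 - 6.57990868/7.18)*100 = 8.3578 %


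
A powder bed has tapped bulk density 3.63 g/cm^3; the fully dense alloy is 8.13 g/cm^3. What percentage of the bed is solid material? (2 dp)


Packing = (3.63/8.13)*100 = 44.65 %


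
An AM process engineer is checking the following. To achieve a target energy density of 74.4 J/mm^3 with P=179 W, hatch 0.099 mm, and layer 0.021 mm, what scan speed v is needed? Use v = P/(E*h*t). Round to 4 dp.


v = 179 / (74.4*0.099*0.021) = 1157.2458 mm/s


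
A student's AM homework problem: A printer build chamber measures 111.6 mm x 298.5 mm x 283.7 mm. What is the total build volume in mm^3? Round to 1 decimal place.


V = 111.6 * 298.5 * 283.7 = 9450784.6 mm^3


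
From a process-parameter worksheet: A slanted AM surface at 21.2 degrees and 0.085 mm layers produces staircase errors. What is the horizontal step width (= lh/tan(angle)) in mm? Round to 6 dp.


step = 0.085 / tan(21.2) = 0.219143 mm


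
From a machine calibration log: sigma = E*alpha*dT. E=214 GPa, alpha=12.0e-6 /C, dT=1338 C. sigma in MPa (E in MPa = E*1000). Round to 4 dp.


sigma = 214*1000 * 12.0e-6 * 1338 = 3435.984 MPa


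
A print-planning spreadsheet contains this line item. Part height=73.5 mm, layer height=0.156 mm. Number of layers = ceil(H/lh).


Layers = ceil(73.5/0.156) = 472


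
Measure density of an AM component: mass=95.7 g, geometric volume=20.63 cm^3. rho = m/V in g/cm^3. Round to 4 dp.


rho = 95.7 / 20.63 = 4.6389 g/cm^3


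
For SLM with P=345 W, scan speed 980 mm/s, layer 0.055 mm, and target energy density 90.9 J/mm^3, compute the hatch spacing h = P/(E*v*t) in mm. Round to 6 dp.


h = 345 / (90.9*980*0.055) = 0.070415 mm


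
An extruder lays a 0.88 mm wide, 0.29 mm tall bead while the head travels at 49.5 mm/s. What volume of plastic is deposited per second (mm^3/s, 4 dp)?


Rate = 0.88 * 0.29 * 49.5 = 12.6324 mm^3/s


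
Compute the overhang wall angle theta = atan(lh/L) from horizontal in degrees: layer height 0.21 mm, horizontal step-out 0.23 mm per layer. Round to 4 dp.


angle = atan(0.21/0.23) = 42.3974 degrees


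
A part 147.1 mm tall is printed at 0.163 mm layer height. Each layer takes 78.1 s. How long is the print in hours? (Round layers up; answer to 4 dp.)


Layers = ceil(147.1/0.163) = 903
t = 903 * 78.1 / 3600 = 19.5901 hrs


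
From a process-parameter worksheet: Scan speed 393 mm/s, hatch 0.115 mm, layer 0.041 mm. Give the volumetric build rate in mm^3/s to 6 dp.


Rate = 393 * 0.115 * 0.041 = 1.852995 mm^3/s


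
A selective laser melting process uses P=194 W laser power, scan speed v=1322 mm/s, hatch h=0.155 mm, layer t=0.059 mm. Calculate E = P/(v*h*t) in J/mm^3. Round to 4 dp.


E = 194 / (1322*0.155*0.059) = 16.0467 J/mm^3


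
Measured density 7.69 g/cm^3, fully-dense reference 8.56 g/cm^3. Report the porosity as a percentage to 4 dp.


Porosity = (1-7.69/8.56)*100 = 10.1636 %


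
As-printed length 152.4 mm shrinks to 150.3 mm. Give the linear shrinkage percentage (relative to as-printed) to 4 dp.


Shrinkage = ((152.4-150.3)/152.4)*100 = 1.378 %


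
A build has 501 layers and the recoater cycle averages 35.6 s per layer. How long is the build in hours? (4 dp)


t = 501 * 35.6 / 3600 = 4.9543 hrs


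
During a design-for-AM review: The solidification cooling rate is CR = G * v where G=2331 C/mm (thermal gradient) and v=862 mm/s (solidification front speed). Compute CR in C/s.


CR = 2331 * 862 = 2009322 C/s


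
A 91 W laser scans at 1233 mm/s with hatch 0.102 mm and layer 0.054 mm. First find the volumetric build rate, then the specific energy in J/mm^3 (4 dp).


Build rate = 1233 * 0.102 * 0.054 = 6.791364 mm^3/s
SE = 91 / 6.791364 = 13.3994 J/mm^3


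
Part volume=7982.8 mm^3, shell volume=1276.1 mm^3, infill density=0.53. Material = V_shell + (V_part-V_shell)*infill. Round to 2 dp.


V_infill = (7982.8 - 1276.1) * 0.53 = 3554.55
V_total = 1276.1 + 3554.55 = 4830.65 mm^3


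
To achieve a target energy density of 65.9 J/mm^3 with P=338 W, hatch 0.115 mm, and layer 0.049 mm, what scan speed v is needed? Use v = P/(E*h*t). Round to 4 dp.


v = 338 / (65.9*0.115*0.049) = 910.2011 mm/s


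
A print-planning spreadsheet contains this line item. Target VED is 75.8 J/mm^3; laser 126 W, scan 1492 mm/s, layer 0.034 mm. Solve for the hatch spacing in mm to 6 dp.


h = 126 / (75.8*1492*0.034) = 0.032768 mm


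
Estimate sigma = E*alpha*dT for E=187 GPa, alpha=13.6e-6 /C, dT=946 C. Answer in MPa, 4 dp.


sigma = 187*1000 * 13.6e-6 * 946 = 2405.8672 MPa


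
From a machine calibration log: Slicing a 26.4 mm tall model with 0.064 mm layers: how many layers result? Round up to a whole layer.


Layers = ceil(26.4/0.064) = 413


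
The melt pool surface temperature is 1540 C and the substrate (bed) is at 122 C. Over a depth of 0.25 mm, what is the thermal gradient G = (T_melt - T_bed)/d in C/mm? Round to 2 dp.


G = (1540-122)/0.25 = 5672.0 C/mm


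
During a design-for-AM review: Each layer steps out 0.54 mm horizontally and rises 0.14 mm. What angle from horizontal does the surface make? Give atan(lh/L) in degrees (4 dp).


angle = atan(0.14/0.54) = 14.5345 degrees


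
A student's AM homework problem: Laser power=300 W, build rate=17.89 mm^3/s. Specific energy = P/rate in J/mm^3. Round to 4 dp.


SE = 300 / 17.89 = 16.7691 J/mm^3


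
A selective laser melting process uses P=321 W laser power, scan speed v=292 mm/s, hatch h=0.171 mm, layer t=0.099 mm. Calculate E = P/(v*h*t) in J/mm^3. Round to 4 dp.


E = 321 / (292*0.171*0.099) = 64.9368 J/mm^3


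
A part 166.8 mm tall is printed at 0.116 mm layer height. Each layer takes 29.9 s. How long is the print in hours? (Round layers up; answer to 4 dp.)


Layers = ceil(166.8/0.116) = 1438
t = 1438 * 29.9 / 3600 = 11.9434 hrs


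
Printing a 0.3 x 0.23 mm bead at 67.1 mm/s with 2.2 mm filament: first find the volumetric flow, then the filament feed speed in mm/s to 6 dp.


Q = 0.3 * 0.23 * 67.1 = 4.6299 mm^3/s
A_fil = pi*(2.2/2)^2 = 3.80132711 mm^2
v_feed = 4.6299 / 3.80132711 = 1.217969 mm/s


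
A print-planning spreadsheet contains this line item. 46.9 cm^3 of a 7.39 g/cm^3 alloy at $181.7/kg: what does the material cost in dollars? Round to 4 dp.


Mass = 46.9*7.39/1000 = 0.346591 kg
Cost = 0.346591 * 181.7 = 62.9756 $


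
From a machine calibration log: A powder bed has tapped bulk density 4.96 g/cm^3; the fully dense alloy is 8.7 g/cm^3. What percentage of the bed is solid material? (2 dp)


Packing = (4.96/8.7)*100 = 57.01 %


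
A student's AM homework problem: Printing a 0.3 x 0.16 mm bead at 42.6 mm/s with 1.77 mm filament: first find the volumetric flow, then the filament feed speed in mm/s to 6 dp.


Q = 0.3 * 0.16 * 42.6 = 2.0448 mm^3/s
A_fil = pi*(1.77/2)^2 = 2.46057391 mm^2
v_feed = 2.0448 / 2.46057391 = 0.831026 mm/s


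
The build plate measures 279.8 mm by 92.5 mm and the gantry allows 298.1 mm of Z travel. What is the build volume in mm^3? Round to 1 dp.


V = 279.8 * 92.5 * 298.1 = 7715275.2 mm^3


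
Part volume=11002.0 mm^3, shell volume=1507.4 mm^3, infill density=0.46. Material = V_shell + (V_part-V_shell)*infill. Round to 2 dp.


V_infill = (11002.0 - 1507.4) * 0.46 = 4367.52
V_total = 1507.4 + 4367.52 = 5874.92 mm^3


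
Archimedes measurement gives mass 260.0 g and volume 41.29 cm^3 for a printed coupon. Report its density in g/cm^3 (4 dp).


rho = 260.0 / 41.29 = 6.2969 g/cm^3


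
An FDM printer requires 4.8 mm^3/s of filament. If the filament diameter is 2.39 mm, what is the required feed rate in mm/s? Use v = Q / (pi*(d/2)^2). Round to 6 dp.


A = pi*(2.39/2)^2 = 4.486273
v = 4.8 / 4.486273 = 1.06993 mm/s


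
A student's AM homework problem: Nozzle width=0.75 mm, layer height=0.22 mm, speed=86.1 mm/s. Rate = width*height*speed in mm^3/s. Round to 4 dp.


Rate = 0.75 * 0.22 * 86.1 = 14.2065 mm^3/s


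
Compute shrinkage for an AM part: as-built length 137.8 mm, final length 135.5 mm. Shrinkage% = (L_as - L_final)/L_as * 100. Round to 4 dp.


Shrinkage = ((137.8-135.5)/137.8)*100 = 1.6691 %


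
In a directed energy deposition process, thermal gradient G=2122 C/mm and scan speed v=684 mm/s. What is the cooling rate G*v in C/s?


CR = 2122 * 684 = 1451448 C/s


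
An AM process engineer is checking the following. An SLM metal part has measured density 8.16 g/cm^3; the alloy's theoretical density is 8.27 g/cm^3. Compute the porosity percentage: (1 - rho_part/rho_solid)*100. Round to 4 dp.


Porosity = (1-8.16/8.27)*100 = 1.3301 %


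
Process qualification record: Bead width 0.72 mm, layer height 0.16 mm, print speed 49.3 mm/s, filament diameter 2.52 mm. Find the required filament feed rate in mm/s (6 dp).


Q = 0.72 * 0.16 * 49.3 = 5.67936 mm^3/s
A_fil = pi*(2.52/2)^2 = 4.9875925 mm^2
v_feed = 5.67936 / 4.9875925 = 1.138698 mm/s


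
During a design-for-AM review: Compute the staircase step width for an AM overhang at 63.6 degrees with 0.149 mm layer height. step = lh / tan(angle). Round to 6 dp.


step = 0.149 / tan(63.6) = 0.073964 mm


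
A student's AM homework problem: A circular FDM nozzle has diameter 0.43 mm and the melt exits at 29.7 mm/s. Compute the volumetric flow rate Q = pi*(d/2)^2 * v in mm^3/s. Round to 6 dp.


A = pi*(0.43/2)^2 = 0.14522012 mm^2
Q = 0.14522012 * 29.7 = 4.313038 mm^3/s


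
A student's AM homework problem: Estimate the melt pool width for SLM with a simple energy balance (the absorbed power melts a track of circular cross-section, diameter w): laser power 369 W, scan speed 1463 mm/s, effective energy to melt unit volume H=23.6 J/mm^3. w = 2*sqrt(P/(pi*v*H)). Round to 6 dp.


w = 2*sqrt(369/(pi*1463*23.6)) = 0.116651 mm


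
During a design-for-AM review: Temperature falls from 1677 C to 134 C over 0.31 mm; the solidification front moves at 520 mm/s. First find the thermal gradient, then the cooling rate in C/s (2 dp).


G = (1677-134)/0.31 = 4977.41935484 C/mm
CR = 4977.41935484 * 520 = 2588258.06 C/s


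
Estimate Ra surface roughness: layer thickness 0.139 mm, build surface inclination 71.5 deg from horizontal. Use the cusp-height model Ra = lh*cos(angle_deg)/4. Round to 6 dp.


Ra = 0.139 * cos(71.5) / 4 = 0.011026 mm


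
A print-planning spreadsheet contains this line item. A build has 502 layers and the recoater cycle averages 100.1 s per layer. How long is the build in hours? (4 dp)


t = 502 * 100.1 / 3600 = 13.9584 hrs


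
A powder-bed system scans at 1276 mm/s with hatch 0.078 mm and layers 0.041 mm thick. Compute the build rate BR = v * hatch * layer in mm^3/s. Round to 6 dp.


Rate = 1276 * 0.078 * 0.041 = 4.080648 mm^3/s


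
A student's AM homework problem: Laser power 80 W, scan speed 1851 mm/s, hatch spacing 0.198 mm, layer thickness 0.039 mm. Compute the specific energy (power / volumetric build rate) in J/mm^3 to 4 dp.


Build rate = 1851 * 0.198 * 0.039 = 14.293422 mm^3/s
SE = 80 / 14.293422 = 5.597 J/mm^3


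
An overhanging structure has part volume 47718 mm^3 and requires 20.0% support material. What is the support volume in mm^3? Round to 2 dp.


V_support = 47718 * 0.2 = 9543.6 mm^3


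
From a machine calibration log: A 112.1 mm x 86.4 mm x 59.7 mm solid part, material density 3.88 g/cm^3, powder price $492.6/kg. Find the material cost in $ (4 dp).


V = 112.1 * 86.4 * 59.7 = 578220.768 mm^3 = 578.220768 cm^3
Mass = 578.220768 * 3.88 / 1000 = 2.24349658 kg
Cost = 2.24349658 * 492.6 = 1105.1464 $


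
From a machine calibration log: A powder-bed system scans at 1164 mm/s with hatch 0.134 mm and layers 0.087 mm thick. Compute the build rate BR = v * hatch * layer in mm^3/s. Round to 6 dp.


Rate = 1164 * 0.134 * 0.087 = 13.569912 mm^3/s


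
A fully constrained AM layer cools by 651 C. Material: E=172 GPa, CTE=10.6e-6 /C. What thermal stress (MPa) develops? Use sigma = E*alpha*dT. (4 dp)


sigma = 172*1000 * 10.6e-6 * 651 = 1186.9032 MPa


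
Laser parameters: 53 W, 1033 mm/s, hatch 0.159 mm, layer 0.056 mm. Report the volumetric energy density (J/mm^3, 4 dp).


E = 53 / (1033*0.159*0.056) = 5.7622 J/mm^3


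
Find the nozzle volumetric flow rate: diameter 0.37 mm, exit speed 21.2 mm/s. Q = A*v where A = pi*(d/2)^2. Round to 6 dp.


A = pi*(0.37/2)^2 = 0.10752101 mm^2
Q = 0.10752101 * 21.2 = 2.279445 mm^3/s


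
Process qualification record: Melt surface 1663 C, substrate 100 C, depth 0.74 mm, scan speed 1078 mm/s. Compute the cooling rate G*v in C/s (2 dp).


G = (1663-100)/0.74 = 2112.16216216 C/mm
CR = 2112.16216216 * 1078 = 2276910.81 C/s


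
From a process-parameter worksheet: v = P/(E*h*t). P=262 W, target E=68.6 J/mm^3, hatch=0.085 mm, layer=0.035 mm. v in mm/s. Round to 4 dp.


v = 262 / (68.6*0.085*0.035) = 1283.7788 mm/s


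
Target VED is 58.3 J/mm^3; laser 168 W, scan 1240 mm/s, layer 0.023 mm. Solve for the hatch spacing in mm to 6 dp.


h = 168 / (58.3*1240*0.023) = 0.10104 mm


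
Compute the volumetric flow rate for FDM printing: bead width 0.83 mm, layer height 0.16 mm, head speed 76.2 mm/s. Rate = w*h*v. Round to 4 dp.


Rate = 0.83 * 0.16 * 76.2 = 10.1194 mm^3/s


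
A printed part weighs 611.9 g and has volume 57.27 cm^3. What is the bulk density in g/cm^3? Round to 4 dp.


rho = 611.9 / 57.27 = 10.6845 g/cm^3


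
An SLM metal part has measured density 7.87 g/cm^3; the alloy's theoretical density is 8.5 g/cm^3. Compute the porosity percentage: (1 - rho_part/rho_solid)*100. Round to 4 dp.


Porosity = (1-7.87/8.5)*100 = 7.4118 %


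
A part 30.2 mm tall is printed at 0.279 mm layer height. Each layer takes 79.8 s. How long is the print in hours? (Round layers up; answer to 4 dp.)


Layers = ceil(30.2/0.279) = 109
t = 109 * 79.8 / 3600 = 2.4162 hrs


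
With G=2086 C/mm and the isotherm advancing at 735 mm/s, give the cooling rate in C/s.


CR = 2086 * 735 = 1533210 C/s


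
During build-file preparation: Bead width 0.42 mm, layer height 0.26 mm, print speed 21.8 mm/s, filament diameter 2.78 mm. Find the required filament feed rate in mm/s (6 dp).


Q = 0.42 * 0.26 * 21.8 = 2.38056 mm^3/s
A_fil = pi*(2.78/2)^2 = 6.06987117 mm^2
v_feed = 2.38056 / 6.06987117 = 0.392193 mm/s


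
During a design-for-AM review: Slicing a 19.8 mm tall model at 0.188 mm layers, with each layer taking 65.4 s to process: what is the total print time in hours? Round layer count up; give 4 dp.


Layers = ceil(19.8/0.188) = 106
t = 106 * 65.4 / 3600 = 1.9257 hrs


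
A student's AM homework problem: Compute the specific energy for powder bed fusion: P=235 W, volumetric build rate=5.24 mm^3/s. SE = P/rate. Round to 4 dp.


SE = 235 / 5.24 = 44.8473 J/mm^3


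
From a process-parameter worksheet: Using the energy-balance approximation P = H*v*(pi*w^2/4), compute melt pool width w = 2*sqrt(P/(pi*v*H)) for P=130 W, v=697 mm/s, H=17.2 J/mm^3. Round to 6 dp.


w = 2*sqrt(130/(pi*697*17.2)) = 0.117502 mm


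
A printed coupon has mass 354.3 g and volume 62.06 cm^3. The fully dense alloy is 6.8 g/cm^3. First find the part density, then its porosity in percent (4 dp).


rho_part = 354.3 / 62.06 = 5.7089913 g/cm^3
Porosity = (1 - 5.7089913/6.8)*100 = 16.0442 %


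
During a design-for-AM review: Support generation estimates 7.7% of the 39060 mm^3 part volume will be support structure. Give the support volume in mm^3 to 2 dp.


V_support = 39060 * 0.077 = 3007.62 mm^3


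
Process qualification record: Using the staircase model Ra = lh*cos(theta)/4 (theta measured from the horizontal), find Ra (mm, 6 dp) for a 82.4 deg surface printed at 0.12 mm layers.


Ra = 0.12 * cos(82.4) / 4 = 0.003968 mm


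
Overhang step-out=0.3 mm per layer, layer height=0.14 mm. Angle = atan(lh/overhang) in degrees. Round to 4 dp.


angle = atan(0.14/0.3) = 25.0169 degrees


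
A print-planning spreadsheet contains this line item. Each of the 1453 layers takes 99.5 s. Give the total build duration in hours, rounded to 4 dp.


t = 1453 * 99.5 / 3600 = 40.1593 hrs


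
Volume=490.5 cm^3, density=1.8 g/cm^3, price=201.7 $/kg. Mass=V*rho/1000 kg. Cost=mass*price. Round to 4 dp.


Mass = 490.5*1.8/1000 = 0.8829 kg
Cost = 0.8829 * 201.7 = 178.0809 $


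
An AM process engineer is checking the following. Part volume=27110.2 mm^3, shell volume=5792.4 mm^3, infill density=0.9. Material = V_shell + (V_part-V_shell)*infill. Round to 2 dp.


V_infill = (27110.2 - 5792.4) * 0.9 = 19186.02
V_total = 5792.4 + 19186.02 = 24978.42 mm^3


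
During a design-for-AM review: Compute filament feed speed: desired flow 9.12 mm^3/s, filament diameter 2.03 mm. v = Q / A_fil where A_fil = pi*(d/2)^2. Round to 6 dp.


A = pi*(2.03/2)^2 = 3.236547
v = 9.12 / 3.236547 = 2.817818 mm/s


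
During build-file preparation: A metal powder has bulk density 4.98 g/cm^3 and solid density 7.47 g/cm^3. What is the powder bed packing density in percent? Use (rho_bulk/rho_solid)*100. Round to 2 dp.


Packing = (4.98/7.47)*100 = 66.67 %


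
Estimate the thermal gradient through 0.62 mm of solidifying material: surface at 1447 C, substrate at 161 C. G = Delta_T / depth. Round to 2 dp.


G = (1447-161)/0.62 = 2074.19 C/mm


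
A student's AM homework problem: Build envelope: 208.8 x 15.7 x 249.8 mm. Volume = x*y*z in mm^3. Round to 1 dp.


V = 208.8 * 15.7 * 249.8 = 818884.4 mm^3


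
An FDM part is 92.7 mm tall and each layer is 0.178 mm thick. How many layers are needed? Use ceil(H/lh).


Layers = ceil(92.7/0.178) = 521


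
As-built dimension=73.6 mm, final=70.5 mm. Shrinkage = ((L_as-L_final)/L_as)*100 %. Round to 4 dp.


Shrinkage = ((73.6-70.5)/73.6)*100 = 4.212 %


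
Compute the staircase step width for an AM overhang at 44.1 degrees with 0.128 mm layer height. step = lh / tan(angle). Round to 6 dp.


step = 0.128 / tan(44.1) = 0.132086 mm


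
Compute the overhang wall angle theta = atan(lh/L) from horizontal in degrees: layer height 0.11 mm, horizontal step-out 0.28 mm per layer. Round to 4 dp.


angle = atan(0.11/0.28) = 21.4477 degrees


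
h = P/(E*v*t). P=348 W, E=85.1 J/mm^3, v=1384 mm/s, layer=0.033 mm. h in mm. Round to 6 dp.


h = 348 / (85.1*1384*0.033) = 0.089536 mm


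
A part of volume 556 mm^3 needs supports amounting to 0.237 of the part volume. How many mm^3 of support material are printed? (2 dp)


V_support = 556 * 0.237 = 131.77 mm^3


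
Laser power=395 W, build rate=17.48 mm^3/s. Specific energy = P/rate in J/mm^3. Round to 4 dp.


SE = 395 / 17.48 = 22.5973 J/mm^3


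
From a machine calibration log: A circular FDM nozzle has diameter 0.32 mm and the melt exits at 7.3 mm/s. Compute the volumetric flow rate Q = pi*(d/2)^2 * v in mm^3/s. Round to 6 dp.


A = pi*(0.32/2)^2 = 0.08042477 mm^2
Q = 0.08042477 * 7.3 = 0.587101 mm^3/s


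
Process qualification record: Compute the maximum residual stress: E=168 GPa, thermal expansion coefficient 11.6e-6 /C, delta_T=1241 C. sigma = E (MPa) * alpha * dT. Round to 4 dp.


sigma = 168*1000 * 11.6e-6 * 1241 = 2418.4608 MPa


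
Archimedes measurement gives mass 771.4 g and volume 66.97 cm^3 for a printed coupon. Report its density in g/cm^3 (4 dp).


rho = 771.4 / 66.97 = 11.5186 g/cm^3


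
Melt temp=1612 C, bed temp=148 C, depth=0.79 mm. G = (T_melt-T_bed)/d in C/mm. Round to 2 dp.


G = (1612-148)/0.79 = 1853.16 C/mm


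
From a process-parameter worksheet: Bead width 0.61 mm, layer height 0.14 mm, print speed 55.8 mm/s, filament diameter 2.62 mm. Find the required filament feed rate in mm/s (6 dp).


Q = 0.61 * 0.14 * 55.8 = 4.76532 mm^3/s
A_fil = pi*(2.62/2)^2 = 5.39128715 mm^2
v_feed = 4.76532 / 5.39128715 = 0.883893 mm/s


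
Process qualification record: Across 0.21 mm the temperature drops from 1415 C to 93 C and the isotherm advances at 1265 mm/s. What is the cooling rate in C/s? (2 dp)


G = (1415-93)/0.21 = 6295.23809524 C/mm
CR = 6295.23809524 * 1265 = 7963476.19 C/s


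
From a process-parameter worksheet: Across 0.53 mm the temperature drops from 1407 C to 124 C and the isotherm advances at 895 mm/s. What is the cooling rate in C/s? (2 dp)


G = (1407-124)/0.53 = 2420.75471698 C/mm
CR = 2420.75471698 * 895 = 2166575.47 C/s


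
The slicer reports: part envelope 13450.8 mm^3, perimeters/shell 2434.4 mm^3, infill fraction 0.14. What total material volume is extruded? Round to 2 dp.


V_infill = (13450.8 - 2434.4) * 0.14 = 1542.3
V_total = 2434.4 + 1542.3 = 3976.7 mm^3


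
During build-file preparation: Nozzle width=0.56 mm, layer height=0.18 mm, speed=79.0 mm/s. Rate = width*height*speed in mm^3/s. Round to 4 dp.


Rate = 0.56 * 0.18 * 79.0 = 7.9632 mm^3/s


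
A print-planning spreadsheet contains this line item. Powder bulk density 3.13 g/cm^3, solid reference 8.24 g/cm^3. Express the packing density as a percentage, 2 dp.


Packing = (3.13/8.24)*100 = 37.99 %


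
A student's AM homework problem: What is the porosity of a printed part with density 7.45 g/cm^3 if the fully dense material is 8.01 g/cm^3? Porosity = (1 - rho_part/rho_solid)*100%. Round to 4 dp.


Porosity = (1-7.45/8.01)*100 = 6.9913 %
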